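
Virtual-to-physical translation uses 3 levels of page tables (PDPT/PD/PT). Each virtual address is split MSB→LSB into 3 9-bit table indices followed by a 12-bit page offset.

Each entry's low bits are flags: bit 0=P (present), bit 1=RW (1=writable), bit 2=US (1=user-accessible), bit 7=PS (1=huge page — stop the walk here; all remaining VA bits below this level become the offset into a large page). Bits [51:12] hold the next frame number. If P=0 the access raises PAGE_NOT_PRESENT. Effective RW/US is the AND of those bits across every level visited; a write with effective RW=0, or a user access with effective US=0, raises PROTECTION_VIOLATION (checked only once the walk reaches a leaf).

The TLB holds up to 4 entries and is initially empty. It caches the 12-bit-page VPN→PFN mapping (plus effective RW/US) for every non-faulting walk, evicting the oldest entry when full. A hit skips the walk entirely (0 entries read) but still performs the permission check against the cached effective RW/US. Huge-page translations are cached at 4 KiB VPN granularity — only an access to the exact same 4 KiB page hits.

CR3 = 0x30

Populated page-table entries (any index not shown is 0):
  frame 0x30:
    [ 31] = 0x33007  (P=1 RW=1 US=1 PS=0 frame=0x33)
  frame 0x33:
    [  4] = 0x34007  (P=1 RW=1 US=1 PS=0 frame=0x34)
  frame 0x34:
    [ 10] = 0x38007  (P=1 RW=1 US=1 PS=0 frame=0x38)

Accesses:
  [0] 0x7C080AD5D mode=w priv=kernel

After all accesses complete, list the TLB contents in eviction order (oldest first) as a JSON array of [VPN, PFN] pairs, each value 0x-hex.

Trace:
#0 VA=0x7C080AD5D (w,kernel):
  lvl0: tbl 0x30, slot 31 ⇒ 0x33007 (P1/RW1/US1/PS0)
  lvl1: tbl 0x33, slot 4 ⇒ 0x34007 (P1/RW1/US1/PS0)
  lvl2: tbl 0x34, slot 10 ⇒ 0x38007 (P1/RW1/US1/PS0)
  ✓ 0x38D5D  — 3 lookups

TLB: [["0x7C080A", "0x38"]]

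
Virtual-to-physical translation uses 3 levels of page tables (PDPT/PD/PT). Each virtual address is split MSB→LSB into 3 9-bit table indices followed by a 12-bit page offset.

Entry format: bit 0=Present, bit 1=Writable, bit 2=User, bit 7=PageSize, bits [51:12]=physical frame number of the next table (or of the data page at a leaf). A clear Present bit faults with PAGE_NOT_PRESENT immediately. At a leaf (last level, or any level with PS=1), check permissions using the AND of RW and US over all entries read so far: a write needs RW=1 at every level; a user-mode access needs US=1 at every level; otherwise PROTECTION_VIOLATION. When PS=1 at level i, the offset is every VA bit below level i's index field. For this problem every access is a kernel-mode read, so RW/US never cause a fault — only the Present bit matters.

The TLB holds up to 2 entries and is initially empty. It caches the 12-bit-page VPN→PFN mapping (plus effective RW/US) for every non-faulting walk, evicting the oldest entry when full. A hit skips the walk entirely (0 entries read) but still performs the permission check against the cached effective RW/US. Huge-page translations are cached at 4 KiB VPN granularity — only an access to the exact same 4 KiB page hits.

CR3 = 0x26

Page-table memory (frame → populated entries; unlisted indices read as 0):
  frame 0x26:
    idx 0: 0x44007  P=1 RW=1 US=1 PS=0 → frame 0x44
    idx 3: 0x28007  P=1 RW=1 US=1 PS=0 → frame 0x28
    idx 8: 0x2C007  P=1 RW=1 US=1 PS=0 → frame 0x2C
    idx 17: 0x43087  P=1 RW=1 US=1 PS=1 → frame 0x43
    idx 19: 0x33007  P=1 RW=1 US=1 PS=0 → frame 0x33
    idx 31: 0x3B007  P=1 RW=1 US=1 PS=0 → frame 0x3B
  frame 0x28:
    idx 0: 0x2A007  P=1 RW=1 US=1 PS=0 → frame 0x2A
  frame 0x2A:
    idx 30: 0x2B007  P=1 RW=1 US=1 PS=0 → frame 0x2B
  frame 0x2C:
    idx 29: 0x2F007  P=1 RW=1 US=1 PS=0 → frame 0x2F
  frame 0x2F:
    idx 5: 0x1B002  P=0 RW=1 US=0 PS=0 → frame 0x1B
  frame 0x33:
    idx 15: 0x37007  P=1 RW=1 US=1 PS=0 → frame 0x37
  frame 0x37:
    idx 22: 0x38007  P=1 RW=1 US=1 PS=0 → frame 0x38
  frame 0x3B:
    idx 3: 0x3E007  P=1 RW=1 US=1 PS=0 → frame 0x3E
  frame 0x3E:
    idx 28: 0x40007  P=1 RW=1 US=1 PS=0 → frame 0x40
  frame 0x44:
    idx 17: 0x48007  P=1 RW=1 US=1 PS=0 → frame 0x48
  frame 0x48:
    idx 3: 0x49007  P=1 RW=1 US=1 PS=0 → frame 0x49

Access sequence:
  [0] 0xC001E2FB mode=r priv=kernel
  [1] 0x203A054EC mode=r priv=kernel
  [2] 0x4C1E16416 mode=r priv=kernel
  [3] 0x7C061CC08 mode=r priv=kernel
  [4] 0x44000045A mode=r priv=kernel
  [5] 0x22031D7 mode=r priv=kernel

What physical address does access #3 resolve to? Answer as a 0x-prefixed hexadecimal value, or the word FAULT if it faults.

Walk each access:
#0 VA=0xC001E2FB (r,kernel):
  L0: frame=0x26 idx=3 entry=0x28007 [P=1 RW=1 US=1 PS=0]
  L1: frame=0x28 idx=0 entry=0x2A007 [P=1 RW=1 US=1 PS=0]
  L2: frame=0x2A idx=30 entry=0x2B007 [P=1 RW=1 US=1 PS=0]
  → PA=0x2B2FB  (3 entries read)
#1 VA=0x203A054EC (r,kernel):
  L0: frame=0x26 idx=8 entry=0x2C007 [P=1 RW=1 US=1 PS=0]
  L1: frame=0x2C idx=29 entry=0x2F007 [P=1 RW=1 US=1 PS=0]
  L2: frame=0x2F idx=5 entry=0x1B002 [P=0 RW=1 US=0 PS=0]
  → PAGE_NOT_PRESENT  (3 entries read)
#2 VA=0x4C1E16416 (r,kernel):
  L0: frame=0x26 idx=19 entry=0x33007 [P=1 RW=1 US=1 PS=0]
  L1: frame=0x33 idx=15 entry=0x37007 [P=1 RW=1 US=1 PS=0]
  L2: frame=0x37 idx=22 entry=0x38007 [P=1 RW=1 US=1 PS=0]
  → PA=0x38416  (3 entries read)
#3 VA=0x7C061CC08 (r,kernel):
  L0: frame=0x26 idx=31 entry=0x3B007 [P=1 RW=1 US=1 PS=0]
  L1: frame=0x3B idx=3 entry=0x3E007 [P=1 RW=1 US=1 PS=0]
  L2: frame=0x3E idx=28 entry=0x40007 [P=1 RW=1 US=1 PS=0]
  → PA=0x40C08  (3 entries read)
#4 VA=0x44000045A (r,kernel):
  L0: frame=0x26 idx=17 entry=0x43087 [P=1 RW=1 US=1 PS=1]
  → PA=0x4345A (huge @L0)  (1 entries read)
#5 VA=0x22031D7 (r,kernel):
  L0: frame=0x26 idx=0 entry=0x44007 [P=1 RW=1 US=1 PS=0]
  L1: frame=0x44 idx=17 entry=0x48007 [P=1 RW=1 US=1 PS=0]
  L2: frame=0x48 idx=3 entry=0x49007 [P=1 RW=1 US=1 PS=0]
  → PA=0x491D7  (3 entries read)

Access #3 PA: 0x40C08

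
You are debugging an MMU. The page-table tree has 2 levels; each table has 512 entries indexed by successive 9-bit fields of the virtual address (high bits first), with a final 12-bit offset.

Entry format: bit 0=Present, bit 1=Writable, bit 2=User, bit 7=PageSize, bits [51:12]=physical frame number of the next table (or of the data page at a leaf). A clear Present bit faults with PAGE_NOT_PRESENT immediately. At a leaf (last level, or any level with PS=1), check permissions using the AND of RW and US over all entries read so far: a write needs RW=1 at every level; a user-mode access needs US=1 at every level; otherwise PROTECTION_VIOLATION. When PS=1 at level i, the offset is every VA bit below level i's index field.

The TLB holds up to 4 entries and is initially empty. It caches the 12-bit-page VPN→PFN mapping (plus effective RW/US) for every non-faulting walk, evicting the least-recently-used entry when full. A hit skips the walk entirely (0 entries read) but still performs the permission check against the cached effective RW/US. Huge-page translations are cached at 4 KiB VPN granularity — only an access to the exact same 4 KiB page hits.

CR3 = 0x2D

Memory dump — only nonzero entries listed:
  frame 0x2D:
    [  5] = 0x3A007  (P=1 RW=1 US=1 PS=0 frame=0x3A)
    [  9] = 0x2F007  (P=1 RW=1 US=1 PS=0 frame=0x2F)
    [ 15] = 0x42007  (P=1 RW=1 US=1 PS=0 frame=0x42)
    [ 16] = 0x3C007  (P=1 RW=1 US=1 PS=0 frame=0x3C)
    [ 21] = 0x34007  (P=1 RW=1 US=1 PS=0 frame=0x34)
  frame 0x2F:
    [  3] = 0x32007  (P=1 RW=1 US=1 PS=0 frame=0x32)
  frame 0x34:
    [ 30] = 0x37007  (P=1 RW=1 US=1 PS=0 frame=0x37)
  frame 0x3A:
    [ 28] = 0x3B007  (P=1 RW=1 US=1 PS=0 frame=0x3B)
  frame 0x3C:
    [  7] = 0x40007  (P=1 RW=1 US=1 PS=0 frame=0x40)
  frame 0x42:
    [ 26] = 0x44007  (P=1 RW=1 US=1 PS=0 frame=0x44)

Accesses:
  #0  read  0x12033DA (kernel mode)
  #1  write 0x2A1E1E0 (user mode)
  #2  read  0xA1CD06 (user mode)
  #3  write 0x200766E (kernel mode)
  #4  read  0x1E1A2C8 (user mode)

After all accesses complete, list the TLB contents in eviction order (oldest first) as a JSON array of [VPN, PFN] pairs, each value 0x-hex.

Trace:
#0 VA=0x12033DA (r,kernel):
  [0] read 0x2D idx=9: raw=0x2F007 flags P=1 W=1 U=1 S=0
  [1] read 0x2F idx=3: raw=0x32007 flags P=1 W=1 U=1 S=0
  → PA=0x323DA  (2 entries read)
#1 VA=0x2A1E1E0 (w,user):
  [0] read 0x2D idx=21: raw=0x34007 flags P=1 W=1 U=1 S=0
  [1] read 0x34 idx=30: raw=0x37007 flags P=1 W=1 U=1 S=0
  → PA=0x371E0  (2 entries read)
#2 VA=0xA1CD06 (r,user):
  [0] read 0x2D idx=5: raw=0x3A007 flags P=1 W=1 U=1 S=0
  [1] read 0x3A idx=28: raw=0x3B007 flags P=1 W=1 U=1 S=0
  → PA=0x3BD06  (2 entries read)
#3 VA=0x200766E (w,kernel):
  [0] read 0x2D idx=16: raw=0x3C007 flags P=1 W=1 U=1 S=0
  [1] read 0x3C idx=7: raw=0x40007 flags P=1 W=1 U=1 S=0
  → PA=0x4066E  (2 entries read)
#4 VA=0x1E1A2C8 (r,user):
  [0] read 0x2D idx=15: raw=0x42007 flags P=1 W=1 U=1 S=0
  [1] read 0x42 idx=26: raw=0x44007 flags P=1 W=1 U=1 S=0
  → PA=0x442C8  (2 entries read)

TLB: [["0x2A1E", "0x37"], ["0xA1C", "0x3B"], ["0x2007", "0x40"], ["0x1E1A", "0x44"]]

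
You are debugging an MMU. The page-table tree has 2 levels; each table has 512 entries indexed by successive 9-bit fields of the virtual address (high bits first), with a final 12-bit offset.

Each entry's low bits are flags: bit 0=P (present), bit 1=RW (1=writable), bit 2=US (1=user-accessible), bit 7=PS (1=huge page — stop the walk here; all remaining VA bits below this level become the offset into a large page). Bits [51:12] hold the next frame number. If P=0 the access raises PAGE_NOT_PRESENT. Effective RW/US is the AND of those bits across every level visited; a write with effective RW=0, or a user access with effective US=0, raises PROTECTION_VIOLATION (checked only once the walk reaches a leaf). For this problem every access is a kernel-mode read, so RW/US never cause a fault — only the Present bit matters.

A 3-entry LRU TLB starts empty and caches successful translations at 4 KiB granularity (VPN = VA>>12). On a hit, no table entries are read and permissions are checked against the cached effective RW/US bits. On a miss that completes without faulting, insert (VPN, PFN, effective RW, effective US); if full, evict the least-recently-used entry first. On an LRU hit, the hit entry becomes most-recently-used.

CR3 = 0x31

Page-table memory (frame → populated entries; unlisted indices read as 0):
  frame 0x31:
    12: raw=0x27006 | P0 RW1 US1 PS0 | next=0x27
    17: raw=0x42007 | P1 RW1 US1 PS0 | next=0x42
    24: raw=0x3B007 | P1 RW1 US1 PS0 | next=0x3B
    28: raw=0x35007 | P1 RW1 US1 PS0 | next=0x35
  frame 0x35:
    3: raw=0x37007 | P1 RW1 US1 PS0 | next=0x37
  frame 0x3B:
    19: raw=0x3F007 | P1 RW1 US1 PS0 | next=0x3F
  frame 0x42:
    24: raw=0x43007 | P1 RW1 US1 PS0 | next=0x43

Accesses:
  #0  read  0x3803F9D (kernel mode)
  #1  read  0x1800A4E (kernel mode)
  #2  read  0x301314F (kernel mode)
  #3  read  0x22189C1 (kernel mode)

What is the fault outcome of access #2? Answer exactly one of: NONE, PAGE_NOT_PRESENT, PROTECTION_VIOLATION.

Walk each access:
#0 VA=0x3803F9D (r,kernel):
  [0] read 0x31 idx=28: raw=0x35007 flags P=1 W=1 U=1 S=0
  [1] read 0x35 idx=3: raw=0x37007 flags P=1 W=1 U=1 S=0
  → PA=0x37F9D  (2 entries read)
#1 VA=0x1800A4E (r,kernel):
  [0] read 0x31 idx=12: raw=0x27006 flags P=0 W=1 U=1 S=0
  ⇒ fault: PAGE_NOT_PRESENT  — 1 lookups
#2 VA=0x301314F (r,kernel):
  [0] read 0x31 idx=24: raw=0x3B007 flags P=1 W=1 U=1 S=0
  [1] read 0x3B idx=19: raw=0x3F007 flags P=1 W=1 U=1 S=0
  → PA=0x3F14F  (2 entries read)
#3 VA=0x22189C1 (r,kernel):
  [0] read 0x31 idx=17: raw=0x42007 flags P=1 W=1 U=1 S=0
  [1] read 0x42 idx=24: raw=0x43007 flags P=1 W=1 U=1 S=0
  → PA=0x439C1  (2 entries read)

Access #2 fault: NONE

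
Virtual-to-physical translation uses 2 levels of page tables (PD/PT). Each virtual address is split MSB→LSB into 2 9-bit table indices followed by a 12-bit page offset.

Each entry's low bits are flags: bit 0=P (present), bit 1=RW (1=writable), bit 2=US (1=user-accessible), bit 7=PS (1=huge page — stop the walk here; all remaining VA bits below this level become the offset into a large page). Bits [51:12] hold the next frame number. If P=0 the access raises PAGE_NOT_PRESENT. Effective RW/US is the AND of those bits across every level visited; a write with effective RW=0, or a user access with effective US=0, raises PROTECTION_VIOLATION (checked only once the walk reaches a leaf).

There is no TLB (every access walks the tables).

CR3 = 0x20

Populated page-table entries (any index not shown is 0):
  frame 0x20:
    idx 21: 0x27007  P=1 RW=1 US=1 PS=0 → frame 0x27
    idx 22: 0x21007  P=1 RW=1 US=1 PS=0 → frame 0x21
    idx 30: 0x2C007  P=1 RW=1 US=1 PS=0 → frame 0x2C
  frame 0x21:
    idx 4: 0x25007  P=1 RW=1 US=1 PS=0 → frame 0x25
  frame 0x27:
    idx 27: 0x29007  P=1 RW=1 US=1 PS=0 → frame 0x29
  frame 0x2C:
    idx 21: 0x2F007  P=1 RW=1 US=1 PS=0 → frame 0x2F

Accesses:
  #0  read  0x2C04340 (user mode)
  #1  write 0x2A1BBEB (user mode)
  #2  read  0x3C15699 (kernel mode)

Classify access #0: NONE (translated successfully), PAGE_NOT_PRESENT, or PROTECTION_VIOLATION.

Per-access translation:
#0 VA=0x2C04340 (r,user):
  lvl0: tbl 0x20, slot 22 ⇒ 0x21007 (P1/RW1/US1/PS0)
  lvl1: tbl 0x21, slot 4 ⇒ 0x25007 (P1/RW1/US1/PS0)
  ⇒ phys 0x25340  [2 reads]
#1 VA=0x2A1BBEB (w,user):
  lvl0: tbl 0x20, slot 21 ⇒ 0x27007 (P1/RW1/US1/PS0)
  lvl1: tbl 0x27, slot 27 ⇒ 0x29007 (P1/RW1/US1/PS0)
  ⇒ phys 0x29BEB  [2 reads]
#2 VA=0x3C15699 (r,kernel):
  lvl0: tbl 0x20, slot 30 ⇒ 0x2C007 (P1/RW1/US1/PS0)
  lvl1: tbl 0x2C, slot 21 ⇒ 0x2F007 (P1/RW1/US1/PS0)
  ⇒ phys 0x2F699  [2 reads]

Access #0 fault: NONE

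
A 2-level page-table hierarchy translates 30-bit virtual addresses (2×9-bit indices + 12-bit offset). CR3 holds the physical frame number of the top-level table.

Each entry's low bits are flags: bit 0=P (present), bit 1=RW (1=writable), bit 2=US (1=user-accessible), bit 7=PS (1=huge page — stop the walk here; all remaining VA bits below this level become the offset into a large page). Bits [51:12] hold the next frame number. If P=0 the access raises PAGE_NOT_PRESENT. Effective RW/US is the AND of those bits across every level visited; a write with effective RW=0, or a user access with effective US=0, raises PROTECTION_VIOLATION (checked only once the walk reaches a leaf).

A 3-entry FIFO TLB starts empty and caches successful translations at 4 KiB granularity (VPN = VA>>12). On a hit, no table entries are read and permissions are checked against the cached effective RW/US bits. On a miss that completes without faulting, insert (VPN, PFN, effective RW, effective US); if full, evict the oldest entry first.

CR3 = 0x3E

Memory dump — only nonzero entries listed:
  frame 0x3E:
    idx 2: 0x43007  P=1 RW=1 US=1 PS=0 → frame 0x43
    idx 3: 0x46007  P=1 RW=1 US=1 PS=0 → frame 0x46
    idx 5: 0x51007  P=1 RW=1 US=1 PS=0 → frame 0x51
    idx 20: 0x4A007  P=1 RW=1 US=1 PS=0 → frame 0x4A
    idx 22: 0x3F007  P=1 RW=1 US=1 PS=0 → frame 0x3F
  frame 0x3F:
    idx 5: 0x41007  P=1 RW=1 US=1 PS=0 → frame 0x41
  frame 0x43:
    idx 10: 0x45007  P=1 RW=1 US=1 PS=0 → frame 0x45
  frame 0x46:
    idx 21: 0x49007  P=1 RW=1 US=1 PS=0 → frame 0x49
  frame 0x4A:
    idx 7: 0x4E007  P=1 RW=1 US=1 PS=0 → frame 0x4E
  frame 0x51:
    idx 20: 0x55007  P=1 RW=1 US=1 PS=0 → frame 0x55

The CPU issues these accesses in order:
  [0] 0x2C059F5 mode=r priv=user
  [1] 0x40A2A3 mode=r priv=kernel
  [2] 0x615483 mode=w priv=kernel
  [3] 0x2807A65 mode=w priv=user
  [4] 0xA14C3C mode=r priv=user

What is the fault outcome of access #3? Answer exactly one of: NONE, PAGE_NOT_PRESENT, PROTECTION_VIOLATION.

Per-access translation:
#0 VA=0x2C059F5 (r,user):
  lvl0: tbl 0x3E, slot 22 ⇒ 0x3F007 (P1/RW1/US1/PS0)
  lvl1: tbl 0x3F, slot 5 ⇒ 0x41007 (P1/RW1/US1/PS0)
  ⇒ phys 0x419F5  [2 reads]
#1 VA=0x40A2A3 (r,kernel):
  lvl0: tbl 0x3E, slot 2 ⇒ 0x43007 (P1/RW1/US1/PS0)
  lvl1: tbl 0x43, slot 10 ⇒ 0x45007 (P1/RW1/US1/PS0)
  ⇒ phys 0x452A3  [2 reads]
#2 VA=0x615483 (w,kernel):
  lvl0: tbl 0x3E, slot 3 ⇒ 0x46007 (P1/RW1/US1/PS0)
  lvl1: tbl 0x46, slot 21 ⇒ 0x49007 (P1/RW1/US1/PS0)
  ⇒ phys 0x49483  [2 reads]
#3 VA=0x2807A65 (w,user):
  lvl0: tbl 0x3E, slot 20 ⇒ 0x4A007 (P1/RW1/US1/PS0)
  lvl1: tbl 0x4A, slot 7 ⇒ 0x4E007 (P1/RW1/US1/PS0)
  ⇒ phys 0x4EA65  [2 reads]
#4 VA=0xA14C3C (r,user):
  lvl0: tbl 0x3E, slot 5 ⇒ 0x51007 (P1/RW1/US1/PS0)
  lvl1: tbl 0x51, slot 20 ⇒ 0x55007 (P1/RW1/US1/PS0)
  ⇒ phys 0x55C3C  [2 reads]

Access #3 fault: NONE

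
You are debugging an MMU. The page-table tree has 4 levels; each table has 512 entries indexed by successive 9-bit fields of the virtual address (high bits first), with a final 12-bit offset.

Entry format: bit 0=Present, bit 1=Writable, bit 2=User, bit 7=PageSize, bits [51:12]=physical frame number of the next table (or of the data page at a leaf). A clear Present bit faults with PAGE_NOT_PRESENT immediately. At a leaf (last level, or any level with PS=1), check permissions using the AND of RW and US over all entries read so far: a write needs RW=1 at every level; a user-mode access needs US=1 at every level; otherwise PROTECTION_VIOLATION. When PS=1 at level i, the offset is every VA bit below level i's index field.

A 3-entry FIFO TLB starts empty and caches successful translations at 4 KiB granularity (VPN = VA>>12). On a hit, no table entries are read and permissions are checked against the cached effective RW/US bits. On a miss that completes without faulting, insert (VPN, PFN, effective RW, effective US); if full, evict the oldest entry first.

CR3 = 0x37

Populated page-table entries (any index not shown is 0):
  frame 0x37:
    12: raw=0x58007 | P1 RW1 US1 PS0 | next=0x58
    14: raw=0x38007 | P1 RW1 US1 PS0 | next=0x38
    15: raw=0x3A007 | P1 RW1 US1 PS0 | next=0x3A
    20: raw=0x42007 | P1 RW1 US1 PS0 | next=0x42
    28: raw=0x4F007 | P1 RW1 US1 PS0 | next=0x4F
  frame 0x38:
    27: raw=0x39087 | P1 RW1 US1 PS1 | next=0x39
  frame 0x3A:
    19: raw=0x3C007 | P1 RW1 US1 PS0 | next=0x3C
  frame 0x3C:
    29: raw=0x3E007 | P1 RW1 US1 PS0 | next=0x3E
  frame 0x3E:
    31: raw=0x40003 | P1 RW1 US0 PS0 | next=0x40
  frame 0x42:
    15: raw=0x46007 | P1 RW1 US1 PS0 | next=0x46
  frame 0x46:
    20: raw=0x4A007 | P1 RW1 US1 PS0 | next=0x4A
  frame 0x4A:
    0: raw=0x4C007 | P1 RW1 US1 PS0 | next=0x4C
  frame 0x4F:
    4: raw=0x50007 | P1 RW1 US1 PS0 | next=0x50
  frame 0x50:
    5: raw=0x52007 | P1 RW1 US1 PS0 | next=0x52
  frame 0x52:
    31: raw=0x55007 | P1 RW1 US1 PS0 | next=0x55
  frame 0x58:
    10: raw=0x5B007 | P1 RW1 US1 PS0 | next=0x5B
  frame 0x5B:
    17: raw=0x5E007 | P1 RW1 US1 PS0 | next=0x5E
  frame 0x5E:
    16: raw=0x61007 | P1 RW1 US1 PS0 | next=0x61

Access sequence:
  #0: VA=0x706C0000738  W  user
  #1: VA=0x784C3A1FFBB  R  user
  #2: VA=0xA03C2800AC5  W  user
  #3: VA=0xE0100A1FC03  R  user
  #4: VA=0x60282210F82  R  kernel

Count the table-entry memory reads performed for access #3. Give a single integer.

Walk each access:
#0 VA=0x706C0000738 (w,user):
  L0: frame=0x37 idx=14 entry=0x38007 [P=1 RW=1 US=1 PS=0]
  L1: frame=0x38 idx=27 entry=0x39087 [P=1 RW=1 US=1 PS=1]
  ⇒ phys 0x39738 (huge @L1)  [2 reads]
#1 VA=0x784C3A1FFBB (r,user):
  L0: frame=0x37 idx=15 entry=0x3A007 [P=1 RW=1 US=1 PS=0]
  L1: frame=0x3A idx=19 entry=0x3C007 [P=1 RW=1 US=1 PS=0]
  L2: frame=0x3C idx=29 entry=0x3E007 [P=1 RW=1 US=1 PS=0]
  L3: frame=0x3E idx=31 entry=0x40003 [P=1 RW=1 US=0 PS=0]
  ✗ PROTECTION_VIOLATION  [4 reads]
#2 VA=0xA03C2800AC5 (w,user):
  L0: frame=0x37 idx=20 entry=0x42007 [P=1 RW=1 US=1 PS=0]
  L1: frame=0x42 idx=15 entry=0x46007 [P=1 RW=1 US=1 PS=0]
  L2: frame=0x46 idx=20 entry=0x4A007 [P=1 RW=1 US=1 PS=0]
  L3: frame=0x4A idx=0 entry=0x4C007 [P=1 RW=1 US=1 PS=0]
  ⇒ phys 0x4CAC5  [4 reads]
#3 VA=0xE0100A1FC03 (r,user):
  L0: frame=0x37 idx=28 entry=0x4F007 [P=1 RW=1 US=1 PS=0]
  L1: frame=0x4F idx=4 entry=0x50007 [P=1 RW=1 US=1 PS=0]
  L2: frame=0x50 idx=5 entry=0x52007 [P=1 RW=1 US=1 PS=0]
  L3: frame=0x52 idx=31 entry=0x55007 [P=1 RW=1 US=1 PS=0]
  ⇒ phys 0x55C03  [4 reads]
#4 VA=0x60282210F82 (r,kernel):
  L0: frame=0x37 idx=12 entry=0x58007 [P=1 RW=1 US=1 PS=0]
  L1: frame=0x58 idx=10 entry=0x5B007 [P=1 RW=1 US=1 PS=0]
  L2: frame=0x5B idx=17 entry=0x5E007 [P=1 RW=1 US=1 PS=0]
  L3: frame=0x5E idx=16 entry=0x61007 [P=1 RW=1 US=1 PS=0]
  ⇒ phys 0x61F82  [4 reads]

Entries read for #3: 4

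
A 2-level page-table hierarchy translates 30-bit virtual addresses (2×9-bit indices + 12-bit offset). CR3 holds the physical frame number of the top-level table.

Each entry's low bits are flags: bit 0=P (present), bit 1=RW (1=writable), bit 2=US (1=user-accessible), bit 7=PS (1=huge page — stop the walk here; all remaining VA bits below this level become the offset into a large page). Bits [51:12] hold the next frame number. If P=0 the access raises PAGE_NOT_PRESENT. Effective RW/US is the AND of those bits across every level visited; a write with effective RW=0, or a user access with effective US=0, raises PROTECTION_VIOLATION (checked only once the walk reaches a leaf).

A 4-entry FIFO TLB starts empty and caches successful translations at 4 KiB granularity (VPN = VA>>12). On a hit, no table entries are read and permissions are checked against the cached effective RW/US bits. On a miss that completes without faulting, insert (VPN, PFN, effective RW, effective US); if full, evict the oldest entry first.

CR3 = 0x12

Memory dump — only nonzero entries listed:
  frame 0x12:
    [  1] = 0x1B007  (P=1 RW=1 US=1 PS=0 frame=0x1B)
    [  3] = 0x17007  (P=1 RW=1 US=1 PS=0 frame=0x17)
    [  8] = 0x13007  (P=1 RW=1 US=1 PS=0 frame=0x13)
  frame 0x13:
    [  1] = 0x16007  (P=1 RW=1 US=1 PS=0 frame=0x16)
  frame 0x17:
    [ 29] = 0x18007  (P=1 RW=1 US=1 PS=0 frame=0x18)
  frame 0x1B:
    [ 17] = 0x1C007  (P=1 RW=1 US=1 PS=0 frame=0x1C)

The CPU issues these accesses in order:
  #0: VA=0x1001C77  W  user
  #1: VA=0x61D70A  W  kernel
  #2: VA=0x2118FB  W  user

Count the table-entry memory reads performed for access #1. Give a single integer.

Per-access translation:
#0 VA=0x1001C77 (w,user):
  [0] read 0x12 idx=8: raw=0x13007 flags P=1 W=1 U=1 S=0
  [1] read 0x13 idx=1: raw=0x16007 flags P=1 W=1 U=1 S=0
  ⇒ phys 0x16C77  [2 reads]
#1 VA=0x61D70A (w,kernel):
  [0] read 0x12 idx=3: raw=0x17007 flags P=1 W=1 U=1 S=0
  [1] read 0x17 idx=29: raw=0x18007 flags P=1 W=1 U=1 S=0
  ⇒ phys 0x1870A  [2 reads]
#2 VA=0x2118FB (w,user):
  [0] read 0x12 idx=1: raw=0x1B007 flags P=1 W=1 U=1 S=0
  [1] read 0x1B idx=17: raw=0x1C007 flags P=1 W=1 U=1 S=0
  ⇒ phys 0x1C8FB  [2 reads]

Entries read for #1: 2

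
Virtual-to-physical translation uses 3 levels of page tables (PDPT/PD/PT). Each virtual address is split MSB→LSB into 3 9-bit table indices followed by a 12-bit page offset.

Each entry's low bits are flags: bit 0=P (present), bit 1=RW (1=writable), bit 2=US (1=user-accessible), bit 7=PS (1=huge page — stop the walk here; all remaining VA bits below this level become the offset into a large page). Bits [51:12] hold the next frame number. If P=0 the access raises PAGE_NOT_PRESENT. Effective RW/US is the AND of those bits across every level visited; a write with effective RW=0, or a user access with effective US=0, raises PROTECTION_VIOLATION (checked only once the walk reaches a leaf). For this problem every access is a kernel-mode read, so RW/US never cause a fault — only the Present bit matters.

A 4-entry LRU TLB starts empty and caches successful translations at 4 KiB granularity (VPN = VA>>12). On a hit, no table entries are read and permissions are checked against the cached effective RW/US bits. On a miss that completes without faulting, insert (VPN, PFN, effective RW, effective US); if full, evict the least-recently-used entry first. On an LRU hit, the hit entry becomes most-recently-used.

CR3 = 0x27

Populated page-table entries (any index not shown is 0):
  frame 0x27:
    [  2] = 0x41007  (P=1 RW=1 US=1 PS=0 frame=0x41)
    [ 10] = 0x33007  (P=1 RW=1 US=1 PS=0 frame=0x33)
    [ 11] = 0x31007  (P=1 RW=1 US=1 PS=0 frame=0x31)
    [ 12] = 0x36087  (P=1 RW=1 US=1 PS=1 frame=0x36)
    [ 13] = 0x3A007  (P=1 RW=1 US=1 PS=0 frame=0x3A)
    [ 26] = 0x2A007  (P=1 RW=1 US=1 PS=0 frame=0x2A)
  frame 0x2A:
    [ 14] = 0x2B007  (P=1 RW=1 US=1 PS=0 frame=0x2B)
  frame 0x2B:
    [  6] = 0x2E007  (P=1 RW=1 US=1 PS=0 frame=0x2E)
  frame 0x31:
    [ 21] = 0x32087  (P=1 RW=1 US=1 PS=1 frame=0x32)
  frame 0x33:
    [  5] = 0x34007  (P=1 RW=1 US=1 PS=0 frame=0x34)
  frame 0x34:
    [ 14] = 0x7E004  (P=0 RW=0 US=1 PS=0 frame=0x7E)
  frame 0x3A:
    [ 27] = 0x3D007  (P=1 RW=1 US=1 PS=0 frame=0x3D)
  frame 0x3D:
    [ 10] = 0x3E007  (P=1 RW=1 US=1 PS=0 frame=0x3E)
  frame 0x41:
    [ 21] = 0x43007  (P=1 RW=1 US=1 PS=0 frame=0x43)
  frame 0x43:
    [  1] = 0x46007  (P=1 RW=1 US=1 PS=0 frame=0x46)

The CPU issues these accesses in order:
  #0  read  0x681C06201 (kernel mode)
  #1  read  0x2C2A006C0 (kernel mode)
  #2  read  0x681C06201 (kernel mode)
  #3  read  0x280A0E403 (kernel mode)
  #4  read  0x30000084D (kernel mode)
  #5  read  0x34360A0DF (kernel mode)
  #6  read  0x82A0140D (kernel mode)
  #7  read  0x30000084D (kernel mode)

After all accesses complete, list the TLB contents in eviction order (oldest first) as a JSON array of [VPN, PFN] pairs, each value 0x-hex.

Per-access translation:
#0 VA=0x681C06201 (r,kernel):
  lvl0: tbl 0x27, slot 26 ⇒ 0x2A007 (P1/RW1/US1/PS0)
  lvl1: tbl 0x2A, slot 14 ⇒ 0x2B007 (P1/RW1/US1/PS0)
  lvl2: tbl 0x2B, slot 6 ⇒ 0x2E007 (P1/RW1/US1/PS0)
  ⇒ phys 0x2E201  [3 reads]
#1 VA=0x2C2A006C0 (r,kernel):
  lvl0: tbl 0x27, slot 11 ⇒ 0x31007 (P1/RW1/US1/PS0)
  lvl1: tbl 0x31, slot 21 ⇒ 0x32087 (P1/RW1/US1/PS1)
  ⇒ phys 0x326C0 (huge @L1)  [2 reads]
#2 VA=0x681C06201 (r,kernel):
  TLB hit vpn=0x681C06 → PA=0x2E201
#3 VA=0x280A0E403 (r,kernel):
  lvl0: tbl 0x27, slot 10 ⇒ 0x33007 (P1/RW1/US1/PS0)
  lvl1: tbl 0x33, slot 5 ⇒ 0x34007 (P1/RW1/US1/PS0)
  lvl2: tbl 0x34, slot 14 ⇒ 0x7E004 (P0/RW0/US1/PS0)
  ✗ PAGE_NOT_PRESENT  [3 reads]
#4 VA=0x30000084D (r,kernel):
  lvl0: tbl 0x27, slot 12 ⇒ 0x36087 (P1/RW1/US1/PS1)
  ⇒ phys 0x3684D (huge @L0)  [1 reads]
#5 VA=0x34360A0DF (r,kernel):
  lvl0: tbl 0x27, slot 13 ⇒ 0x3A007 (P1/RW1/US1/PS0)
  lvl1: tbl 0x3A, slot 27 ⇒ 0x3D007 (P1/RW1/US1/PS0)
  lvl2: tbl 0x3D, slot 10 ⇒ 0x3E007 (P1/RW1/US1/PS0)
  ⇒ phys 0x3E0DF  [3 reads]
#6 VA=0x82A0140D (r,kernel):
  lvl0: tbl 0x27, slot 2 ⇒ 0x41007 (P1/RW1/US1/PS0)
  lvl1: tbl 0x41, slot 21 ⇒ 0x43007 (P1/RW1/US1/PS0)
  lvl2: tbl 0x43, slot 1 ⇒ 0x46007 (P1/RW1/US1/PS0)
  ⇒ phys 0x4640D  [3 reads]
#7 VA=0x30000084D (r,kernel):
  TLB hit vpn=0x300000 → PA=0x3684D

TLB: [["0x681C06", "0x2E"], ["0x34360A", "0x3E"], ["0x82A01", "0x46"], ["0x300000", "0x36"]]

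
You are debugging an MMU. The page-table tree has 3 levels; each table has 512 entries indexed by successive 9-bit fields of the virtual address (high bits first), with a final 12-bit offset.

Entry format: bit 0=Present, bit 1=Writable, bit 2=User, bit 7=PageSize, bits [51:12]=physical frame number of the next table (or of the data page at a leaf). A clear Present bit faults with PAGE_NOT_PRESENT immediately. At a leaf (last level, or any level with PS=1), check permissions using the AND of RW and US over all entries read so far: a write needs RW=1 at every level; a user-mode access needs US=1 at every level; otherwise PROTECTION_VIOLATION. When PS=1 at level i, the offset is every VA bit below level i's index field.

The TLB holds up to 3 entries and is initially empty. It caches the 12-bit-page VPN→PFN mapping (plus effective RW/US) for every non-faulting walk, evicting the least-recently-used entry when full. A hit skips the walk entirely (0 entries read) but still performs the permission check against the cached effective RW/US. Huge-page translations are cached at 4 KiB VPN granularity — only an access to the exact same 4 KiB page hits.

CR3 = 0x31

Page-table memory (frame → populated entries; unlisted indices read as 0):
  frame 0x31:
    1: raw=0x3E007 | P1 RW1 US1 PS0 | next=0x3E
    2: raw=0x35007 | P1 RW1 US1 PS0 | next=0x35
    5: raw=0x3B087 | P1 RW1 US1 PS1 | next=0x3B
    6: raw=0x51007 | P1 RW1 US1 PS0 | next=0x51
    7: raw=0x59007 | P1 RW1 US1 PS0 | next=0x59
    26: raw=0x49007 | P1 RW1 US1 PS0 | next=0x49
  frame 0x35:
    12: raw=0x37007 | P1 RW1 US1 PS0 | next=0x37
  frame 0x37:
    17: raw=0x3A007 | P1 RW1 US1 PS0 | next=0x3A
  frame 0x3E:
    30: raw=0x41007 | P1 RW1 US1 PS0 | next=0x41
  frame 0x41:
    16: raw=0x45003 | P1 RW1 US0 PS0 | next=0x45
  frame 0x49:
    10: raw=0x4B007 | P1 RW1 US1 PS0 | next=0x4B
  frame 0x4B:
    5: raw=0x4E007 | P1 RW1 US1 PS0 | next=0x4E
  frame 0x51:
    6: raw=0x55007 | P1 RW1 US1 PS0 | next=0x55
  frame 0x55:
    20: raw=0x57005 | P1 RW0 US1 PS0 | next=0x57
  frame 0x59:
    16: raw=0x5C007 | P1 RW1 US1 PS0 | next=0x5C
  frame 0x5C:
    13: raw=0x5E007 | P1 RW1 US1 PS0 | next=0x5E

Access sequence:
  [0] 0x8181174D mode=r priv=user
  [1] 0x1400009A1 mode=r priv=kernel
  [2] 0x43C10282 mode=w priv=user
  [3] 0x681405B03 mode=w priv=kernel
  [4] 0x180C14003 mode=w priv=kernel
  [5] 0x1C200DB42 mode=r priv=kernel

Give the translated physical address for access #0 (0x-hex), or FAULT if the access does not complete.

Walk each access:
#0 VA=0x8181174D (r,user):
  lvl0: tbl 0x31, slot 2 ⇒ 0x35007 (P1/RW1/US1/PS0)
  lvl1: tbl 0x35, slot 12 ⇒ 0x37007 (P1/RW1/US1/PS0)
  lvl2: tbl 0x37, slot 17 ⇒ 0x3A007 (P1/RW1/US1/PS0)
  ⇒ phys 0x3A74D  [3 reads]
#1 VA=0x1400009A1 (r,kernel):
  lvl0: tbl 0x31, slot 5 ⇒ 0x3B087 (P1/RW1/US1/PS1)
  ⇒ phys 0x3B9A1 (huge @L0)  [1 reads]
#2 VA=0x43C10282 (w,user):
  lvl0: tbl 0x31, slot 1 ⇒ 0x3E007 (P1/RW1/US1/PS0)
  lvl1: tbl 0x3E, slot 30 ⇒ 0x41007 (P1/RW1/US1/PS0)
  lvl2: tbl 0x41, slot 16 ⇒ 0x45003 (P1/RW1/US0/PS0)
  ✗ PROTECTION_VIOLATION  [3 reads]
#3 VA=0x681405B03 (w,kernel):
  lvl0: tbl 0x31, slot 26 ⇒ 0x49007 (P1/RW1/US1/PS0)
  lvl1: tbl 0x49, slot 10 ⇒ 0x4B007 (P1/RW1/US1/PS0)
  lvl2: tbl 0x4B, slot 5 ⇒ 0x4E007 (P1/RW1/US1/PS0)
  ⇒ phys 0x4EB03  [3 reads]
#4 VA=0x180C14003 (w,kernel):
  lvl0: tbl 0x31, slot 6 ⇒ 0x51007 (P1/RW1/US1/PS0)
  lvl1: tbl 0x51, slot 6 ⇒ 0x55007 (P1/RW1/US1/PS0)
  lvl2: tbl 0x55, slot 20 ⇒ 0x57005 (P1/RW0/US1/PS0)
  ✗ PROTECTION_VIOLATION  [3 reads]
#5 VA=0x1C200DB42 (r,kernel):
  lvl0: tbl 0x31, slot 7 ⇒ 0x59007 (P1/RW1/US1/PS0)
  lvl1: tbl 0x59, slot 16 ⇒ 0x5C007 (P1/RW1/US1/PS0)
  lvl2: tbl 0x5C, slot 13 ⇒ 0x5E007 (P1/RW1/US1/PS0)
  ⇒ phys 0x5EB42  [3 reads]

Access #0 PA: 0x3A74D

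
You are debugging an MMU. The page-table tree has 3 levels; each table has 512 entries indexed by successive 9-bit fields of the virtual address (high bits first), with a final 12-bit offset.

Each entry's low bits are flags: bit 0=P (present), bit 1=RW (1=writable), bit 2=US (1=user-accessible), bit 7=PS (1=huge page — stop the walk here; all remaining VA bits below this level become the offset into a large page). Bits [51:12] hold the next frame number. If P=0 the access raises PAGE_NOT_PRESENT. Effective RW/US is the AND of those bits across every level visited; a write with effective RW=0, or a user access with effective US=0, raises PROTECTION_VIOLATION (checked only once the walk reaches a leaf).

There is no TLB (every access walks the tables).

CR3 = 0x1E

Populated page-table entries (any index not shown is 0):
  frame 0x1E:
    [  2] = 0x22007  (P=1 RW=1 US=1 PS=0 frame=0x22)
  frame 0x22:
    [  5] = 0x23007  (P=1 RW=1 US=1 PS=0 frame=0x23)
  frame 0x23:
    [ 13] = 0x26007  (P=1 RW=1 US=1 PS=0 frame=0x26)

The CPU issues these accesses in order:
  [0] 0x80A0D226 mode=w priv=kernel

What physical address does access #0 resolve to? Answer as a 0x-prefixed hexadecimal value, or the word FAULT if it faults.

Per-access translation:
#0 VA=0x80A0D226 (w,kernel):
  [0] read 0x1E idx=2: raw=0x22007 flags P=1 W=1 U=1 S=0
  [1] read 0x22 idx=5: raw=0x23007 flags P=1 W=1 U=1 S=0
  [2] read 0x23 idx=13: raw=0x26007 flags P=1 W=1 U=1 S=0
  ⇒ phys 0x26226  [3 reads]

Access #0 PA: 0x26226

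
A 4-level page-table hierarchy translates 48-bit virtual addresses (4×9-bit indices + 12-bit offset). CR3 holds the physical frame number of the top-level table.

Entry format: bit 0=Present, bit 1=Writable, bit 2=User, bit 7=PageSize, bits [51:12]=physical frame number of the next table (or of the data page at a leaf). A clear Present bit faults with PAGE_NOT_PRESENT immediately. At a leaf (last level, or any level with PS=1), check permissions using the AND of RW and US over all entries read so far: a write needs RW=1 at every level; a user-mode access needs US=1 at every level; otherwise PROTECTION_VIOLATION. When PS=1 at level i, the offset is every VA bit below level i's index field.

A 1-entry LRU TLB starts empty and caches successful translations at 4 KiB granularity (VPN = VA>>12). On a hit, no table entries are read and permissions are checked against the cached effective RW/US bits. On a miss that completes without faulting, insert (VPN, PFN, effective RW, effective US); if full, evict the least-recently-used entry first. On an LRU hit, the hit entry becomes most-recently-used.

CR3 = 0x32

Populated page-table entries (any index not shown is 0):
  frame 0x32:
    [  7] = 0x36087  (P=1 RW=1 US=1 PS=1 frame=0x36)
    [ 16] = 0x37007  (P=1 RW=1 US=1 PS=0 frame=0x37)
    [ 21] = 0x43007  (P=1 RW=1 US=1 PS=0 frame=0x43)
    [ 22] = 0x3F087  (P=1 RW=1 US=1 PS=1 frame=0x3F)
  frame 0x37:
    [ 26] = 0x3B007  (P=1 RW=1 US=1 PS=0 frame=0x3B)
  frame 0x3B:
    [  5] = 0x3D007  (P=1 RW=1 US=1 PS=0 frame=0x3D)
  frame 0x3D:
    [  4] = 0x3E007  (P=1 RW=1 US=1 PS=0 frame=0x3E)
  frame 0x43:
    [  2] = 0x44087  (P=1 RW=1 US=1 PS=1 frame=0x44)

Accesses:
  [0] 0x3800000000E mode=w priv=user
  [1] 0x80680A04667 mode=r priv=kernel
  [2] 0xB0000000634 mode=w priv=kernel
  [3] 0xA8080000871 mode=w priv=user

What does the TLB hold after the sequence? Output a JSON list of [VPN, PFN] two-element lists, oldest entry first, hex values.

Walk each access:
#0 VA=0x3800000000E (w,user):
  lvl0: tbl 0x32, slot 7 ⇒ 0x36087 (P1/RW1/US1/PS1)
  ✓ 0x3600E (huge @L0)  — 1 lookups
#1 VA=0x80680A04667 (r,kernel):
  lvl0: tbl 0x32, slot 16 ⇒ 0x37007 (P1/RW1/US1/PS0)
  lvl1: tbl 0x37, slot 26 ⇒ 0x3B007 (P1/RW1/US1/PS0)
  lvl2: tbl 0x3B, slot 5 ⇒ 0x3D007 (P1/RW1/US1/PS0)
  lvl3: tbl 0x3D, slot 4 ⇒ 0x3E007 (P1/RW1/US1/PS0)
  ✓ 0x3E667  — 4 lookups
#2 VA=0xB0000000634 (w,kernel):
  lvl0: tbl 0x32, slot 22 ⇒ 0x3F087 (P1/RW1/US1/PS1)
  ✓ 0x3F634 (huge @L0)  — 1 lookups
#3 VA=0xA8080000871 (w,user):
  lvl0: tbl 0x32, slot 21 ⇒ 0x43007 (P1/RW1/US1/PS0)
  lvl1: tbl 0x43, slot 2 ⇒ 0x44087 (P1/RW1/US1/PS1)
  ✓ 0x44871 (huge @L1)  — 2 lookups

TLB: [["0xA8080000", "0x44"]]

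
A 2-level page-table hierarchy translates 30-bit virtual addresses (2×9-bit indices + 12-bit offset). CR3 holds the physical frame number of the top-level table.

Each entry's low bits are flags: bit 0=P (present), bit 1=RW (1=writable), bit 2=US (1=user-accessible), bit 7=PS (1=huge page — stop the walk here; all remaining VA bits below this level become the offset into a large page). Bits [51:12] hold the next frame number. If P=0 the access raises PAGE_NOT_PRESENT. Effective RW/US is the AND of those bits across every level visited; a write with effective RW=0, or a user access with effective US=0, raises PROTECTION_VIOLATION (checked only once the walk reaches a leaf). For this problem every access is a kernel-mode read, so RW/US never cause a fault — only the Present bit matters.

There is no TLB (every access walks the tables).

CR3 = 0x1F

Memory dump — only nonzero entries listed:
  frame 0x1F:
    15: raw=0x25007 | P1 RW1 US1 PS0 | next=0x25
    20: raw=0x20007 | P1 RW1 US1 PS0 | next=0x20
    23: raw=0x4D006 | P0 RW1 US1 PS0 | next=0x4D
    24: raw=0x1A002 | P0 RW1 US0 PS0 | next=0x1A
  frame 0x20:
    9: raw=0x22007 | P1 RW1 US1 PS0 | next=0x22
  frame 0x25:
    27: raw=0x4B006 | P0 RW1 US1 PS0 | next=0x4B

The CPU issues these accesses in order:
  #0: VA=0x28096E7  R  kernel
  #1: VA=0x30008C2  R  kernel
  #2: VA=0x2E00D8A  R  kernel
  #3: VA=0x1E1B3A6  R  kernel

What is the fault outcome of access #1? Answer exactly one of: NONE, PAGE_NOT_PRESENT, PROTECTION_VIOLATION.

Per-access translation:
#0 VA=0x28096E7 (r,kernel):
  lvl0: tbl 0x1F, slot 20 ⇒ 0x20007 (P1/RW1/US1/PS0)
  lvl1: tbl 0x20, slot 9 ⇒ 0x22007 (P1/RW1/US1/PS0)
  ✓ 0x226E7  — 2 lookups
#1 VA=0x30008C2 (r,kernel):
  lvl0: tbl 0x1F, slot 24 ⇒ 0x1A002 (P0/RW1/US0/PS0)
  ✗ PAGE_NOT_PRESENT  [1 reads]
#2 VA=0x2E00D8A (r,kernel):
  lvl0: tbl 0x1F, slot 23 ⇒ 0x4D006 (P0/RW1/US1/PS0)
  ✗ PAGE_NOT_PRESENT  [1 reads]
#3 VA=0x1E1B3A6 (r,kernel):
  lvl0: tbl 0x1F, slot 15 ⇒ 0x25007 (P1/RW1/US1/PS0)
  lvl1: tbl 0x25, slot 27 ⇒ 0x4B006 (P0/RW1/US1/PS0)
  ✗ PAGE_NOT_PRESENT  [2 reads]

Access #1 fault: PAGE_NOT_PRESENT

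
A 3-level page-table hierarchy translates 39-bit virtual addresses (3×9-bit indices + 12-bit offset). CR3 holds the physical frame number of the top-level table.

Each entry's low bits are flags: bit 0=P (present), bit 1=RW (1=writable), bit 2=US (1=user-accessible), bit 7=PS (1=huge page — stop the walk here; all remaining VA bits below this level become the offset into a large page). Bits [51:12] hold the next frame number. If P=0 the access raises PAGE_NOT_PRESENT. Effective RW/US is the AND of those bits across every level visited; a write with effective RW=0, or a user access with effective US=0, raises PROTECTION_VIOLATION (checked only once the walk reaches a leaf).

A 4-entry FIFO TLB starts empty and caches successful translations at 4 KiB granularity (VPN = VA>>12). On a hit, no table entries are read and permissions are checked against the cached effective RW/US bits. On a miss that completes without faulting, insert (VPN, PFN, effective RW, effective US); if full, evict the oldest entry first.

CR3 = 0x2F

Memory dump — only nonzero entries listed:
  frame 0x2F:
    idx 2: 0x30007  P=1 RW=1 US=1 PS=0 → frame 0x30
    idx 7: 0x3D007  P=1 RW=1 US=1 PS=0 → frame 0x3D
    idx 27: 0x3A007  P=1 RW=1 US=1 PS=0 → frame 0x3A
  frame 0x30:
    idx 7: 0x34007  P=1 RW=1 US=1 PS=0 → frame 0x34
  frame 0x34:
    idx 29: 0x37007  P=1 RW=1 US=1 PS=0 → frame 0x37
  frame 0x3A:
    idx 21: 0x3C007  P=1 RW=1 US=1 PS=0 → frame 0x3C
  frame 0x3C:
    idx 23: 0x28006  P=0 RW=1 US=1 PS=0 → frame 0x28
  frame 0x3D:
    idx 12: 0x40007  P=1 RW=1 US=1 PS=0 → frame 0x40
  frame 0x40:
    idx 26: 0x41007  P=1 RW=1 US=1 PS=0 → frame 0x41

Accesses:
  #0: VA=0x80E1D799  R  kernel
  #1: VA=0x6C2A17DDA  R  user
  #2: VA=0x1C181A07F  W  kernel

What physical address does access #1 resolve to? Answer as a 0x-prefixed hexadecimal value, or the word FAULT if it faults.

Trace:
#0 VA=0x80E1D799 (r,kernel):
  L0: frame=0x2F idx=2 entry=0x30007 [P=1 RW=1 US=1 PS=0]
  L1: frame=0x30 idx=7 entry=0x34007 [P=1 RW=1 US=1 PS=0]
  L2: frame=0x34 idx=29 entry=0x37007 [P=1 RW=1 US=1 PS=0]
  ✓ 0x37799  — 3 lookups
#1 VA=0x6C2A17DDA (r,user):
  L0: frame=0x2F idx=27 entry=0x3A007 [P=1 RW=1 US=1 PS=0]
  L1: frame=0x3A idx=21 entry=0x3C007 [P=1 RW=1 US=1 PS=0]
  L2: frame=0x3C idx=23 entry=0x28006 [P=0 RW=1 US=1 PS=0]
  → PAGE_NOT_PRESENT  (3 entries read)
#2 VA=0x1C181A07F (w,kernel):
  L0: frame=0x2F idx=7 entry=0x3D007 [P=1 RW=1 US=1 PS=0]
  L1: frame=0x3D idx=12 entry=0x40007 [P=1 RW=1 US=1 PS=0]
  L2: frame=0x40 idx=26 entry=0x41007 [P=1 RW=1 US=1 PS=0]
  ✓ 0x4107F  — 3 lookups

Access #1 PA: FAULT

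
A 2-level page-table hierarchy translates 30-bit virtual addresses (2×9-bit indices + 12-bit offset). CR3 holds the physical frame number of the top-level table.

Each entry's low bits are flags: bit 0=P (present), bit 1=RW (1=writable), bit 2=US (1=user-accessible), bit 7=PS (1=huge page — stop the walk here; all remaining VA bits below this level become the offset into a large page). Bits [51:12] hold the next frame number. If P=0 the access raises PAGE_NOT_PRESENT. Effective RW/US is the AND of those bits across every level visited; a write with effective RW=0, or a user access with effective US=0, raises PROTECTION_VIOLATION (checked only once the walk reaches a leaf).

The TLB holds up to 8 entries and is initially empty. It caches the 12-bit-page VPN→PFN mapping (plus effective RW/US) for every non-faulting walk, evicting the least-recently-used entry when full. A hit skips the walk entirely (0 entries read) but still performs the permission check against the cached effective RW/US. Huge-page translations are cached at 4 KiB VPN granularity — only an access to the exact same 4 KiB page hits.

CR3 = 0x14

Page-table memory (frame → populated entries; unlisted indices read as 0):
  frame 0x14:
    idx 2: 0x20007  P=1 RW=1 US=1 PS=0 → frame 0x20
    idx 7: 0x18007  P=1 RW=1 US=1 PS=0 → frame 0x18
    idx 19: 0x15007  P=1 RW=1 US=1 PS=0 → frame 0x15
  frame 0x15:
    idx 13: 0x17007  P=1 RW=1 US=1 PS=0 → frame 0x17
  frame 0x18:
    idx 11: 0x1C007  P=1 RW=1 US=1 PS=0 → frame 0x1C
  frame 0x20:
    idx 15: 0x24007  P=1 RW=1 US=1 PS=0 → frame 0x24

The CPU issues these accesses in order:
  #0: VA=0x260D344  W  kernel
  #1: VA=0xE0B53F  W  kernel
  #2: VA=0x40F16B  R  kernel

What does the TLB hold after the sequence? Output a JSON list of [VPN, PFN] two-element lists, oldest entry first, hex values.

Per-access translation:
#0 VA=0x260D344 (w,kernel):
  [0] read 0x14 idx=19: raw=0x15007 flags P=1 W=1 U=1 S=0
  [1] read 0x15 idx=13: raw=0x17007 flags P=1 W=1 U=1 S=0
  ✓ 0x17344  — 2 lookups
#1 VA=0xE0B53F (w,kernel):
  [0] read 0x14 idx=7: raw=0x18007 flags P=1 W=1 U=1 S=0
  [1] read 0x18 idx=11: raw=0x1C007 flags P=1 W=1 U=1 S=0
  ✓ 0x1C53F  — 2 lookups
#2 VA=0x40F16B (r,kernel):
  [0] read 0x14 idx=2: raw=0x20007 flags P=1 W=1 U=1 S=0
  [1] read 0x20 idx=15: raw=0x24007 flags P=1 W=1 U=1 S=0
  ✓ 0x2416B  — 2 lookups

TLB: [["0x260D", "0x17"], ["0xE0B", "0x1C"], ["0x40F", "0x24"]]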